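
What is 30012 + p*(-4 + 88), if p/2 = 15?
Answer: 32532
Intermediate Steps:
p = 30 (p = 2*15 = 30)
30012 + p*(-4 + 88) = 30012 + 30*(-4 + 88) = 30012 + 30*84 = 30012 + 2520 = 32532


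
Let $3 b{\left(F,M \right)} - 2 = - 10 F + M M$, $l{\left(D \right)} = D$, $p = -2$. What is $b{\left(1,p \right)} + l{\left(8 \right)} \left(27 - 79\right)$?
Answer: $- \frac{1252}{3} \approx -417.33$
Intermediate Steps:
$b{\left(F,M \right)} = \frac{2}{3} - \frac{10 F}{3} + \frac{M^{2}}{3}$ ($b{\left(F,M \right)} = \frac{2}{3} + \frac{- 10 F + M M}{3} = \frac{2}{3} + \frac{- 10 F + M^{2}}{3} = \frac{2}{3} + \frac{M^{2} - 10 F}{3} = \frac{2}{3} - \left(- \frac{M^{2}}{3} + \frac{10 F}{3}\right) = \frac{2}{3} - \frac{10 F}{3} + \frac{M^{2}}{3}$)
$b{\left(1,p \right)} + l{\left(8 \right)} \left(27 - 79\right) = \left(\frac{2}{3} - \frac{10}{3} + \frac{\left(-2\right)^{2}}{3}\right) + 8 \left(27 - 79\right) = \left(\frac{2}{3} - \frac{10}{3} + \frac{1}{3} \cdot 4\right) + 8 \left(-52\right) = \left(\frac{2}{3} - \frac{10}{3} + \frac{4}{3}\right) - 416 = - \frac{4}{3} - 416 = - \frac{1252}{3}$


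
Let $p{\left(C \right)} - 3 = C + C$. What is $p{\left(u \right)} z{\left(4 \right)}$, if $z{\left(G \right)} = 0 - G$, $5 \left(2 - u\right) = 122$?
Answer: $\frac{836}{5} \approx 167.2$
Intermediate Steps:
$u = - \frac{112}{5}$ ($u = 2 - \frac{122}{5} = - \frac{112}{5} \approx -22.4$)
$z{\left(G \right)} = - G$
$p{\left(C \right)} = 3 + 2 C$ ($p{\left(C \right)} = 3 + \left(C + C\right) = 3 + 2 C$)
$p{\left(u \right)} z{\left(4 \right)} = \left(3 + 2 \left(- \frac{112}{5}\right)\right) \left(\left(-1\right) 4\right) = \left(3 - \frac{224}{5}\right) \left(-4\right) = \left(- \frac{209}{5}\right) \left(-4\right) = \frac{836}{5}$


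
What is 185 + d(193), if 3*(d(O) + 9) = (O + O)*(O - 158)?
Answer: 14038/3 ≈ 4679.3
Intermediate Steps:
d(O) = -9 + 2*O*(-158 + O)/3 (d(O) = -9 + ((O + O)*(O - 158))/3 = -9 + ((2*O)*(-158 + O))/3 = -9 + (2*O*(-158 + O))/3 = -9 + 2*O*(-158 + O)/3)
185 + d(193) = 185 + (-9 - 316/3*193 + (⅔)*193²) = 185 + (-9 - 60988/3 + (⅔)*37249) = 185 + (-9 - 60988/3 + 74498/3) = 185 + 13483/3 = 14038/3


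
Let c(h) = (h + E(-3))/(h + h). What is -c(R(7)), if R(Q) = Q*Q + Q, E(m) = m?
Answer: -53/112 ≈ -0.47321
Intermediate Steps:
R(Q) = Q + Q² (R(Q) = Q² + Q = Q + Q²)
c(h) = (-3 + h)/(2*h) (c(h) = (h - 3)/(h + h) = (-3 + h)/((2*h)) = (-3 + h)*(1/(2*h)) = (-3 + h)/(2*h))
-c(R(7)) = -(-3 + 7*(1 + 7))/(2*(7*(1 + 7))) = -(-3 + 7*8)/(2*(7*8)) = -(-3 + 56)/(2*56) = -53/(2*56) = -1*53/112 = -53/112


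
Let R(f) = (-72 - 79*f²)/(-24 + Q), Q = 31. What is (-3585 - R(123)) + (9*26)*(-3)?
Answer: 1165254/7 ≈ 1.6646e+5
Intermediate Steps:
R(f) = -72/7 - 79*f²/7 (R(f) = (-72 - 79*f²)/(-24 + 31) = (-72 - 79*f²)/7 = (-72 - 79*f²)*(⅐) = -72/7 - 79*f²/7)
(-3585 - R(123)) + (9*26)*(-3) = (-3585 - (-72/7 - 79/7*123²)) + (9*26)*(-3) = (-3585 - (-72/7 - 79/7*15129)) + 234*(-3) = (-3585 - (-72/7 - 1195191/7)) - 702 = (-3585 - 1*(-1195263/7)) - 702 = (-3585 + 1195263/7) - 702 = 1170168/7 - 702 = 1165254/7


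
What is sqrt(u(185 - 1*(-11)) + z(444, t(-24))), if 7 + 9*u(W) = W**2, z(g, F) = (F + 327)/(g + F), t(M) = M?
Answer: sqrt(188235915)/210 ≈ 65.333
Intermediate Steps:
z(g, F) = (327 + F)/(F + g)
u(W) = -7/9 + W**2/9
sqrt(u(185 - 1*(-11)) + z(444, t(-24))) = sqrt((-7/9 + (185 - 1*(-11))**2/9) + (327 - 24)/(-24 + 444)) = sqrt((-7/9 + (185 + 11)**2/9) + 303/420) = sqrt((-7/9 + (1/9)*196**2) + (1/420)*303) = sqrt((-7/9 + (1/9)*38416) + 101/140) = sqrt((-7/9 + 38416/9) + 101/140) = sqrt(12803/3 + 101/140) = sqrt(1792723/420) = sqrt(188235915)/210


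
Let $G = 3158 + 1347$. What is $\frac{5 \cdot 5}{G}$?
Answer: $\frac{5}{901} \approx 0.0055494$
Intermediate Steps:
$G = 4505$
$\frac{5 \cdot 5}{G} = \frac{5 \cdot 5}{4505} = 25 \cdot \frac{1}{4505} = \frac{5}{901}$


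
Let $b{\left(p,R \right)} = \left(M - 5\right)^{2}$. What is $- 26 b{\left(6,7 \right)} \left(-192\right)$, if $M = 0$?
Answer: $124800$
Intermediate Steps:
$b{\left(p,R \right)} = 25$ ($b{\left(p,R \right)} = \left(0 - 5\right)^{2} = \left(-5\right)^{2} = 25$)
$- 26 b{\left(6,7 \right)} \left(-192\right) = \left(-26\right) 25 \left(-192\right) = \left(-650\right) \left(-192\right) = 124800$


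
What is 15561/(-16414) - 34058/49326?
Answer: -663294949/404818482 ≈ -1.6385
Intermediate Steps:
15561/(-16414) - 34058/49326 = 15561*(-1/16414) - 34058*1/49326 = -15561/16414 - 17029/24663 = -663294949/404818482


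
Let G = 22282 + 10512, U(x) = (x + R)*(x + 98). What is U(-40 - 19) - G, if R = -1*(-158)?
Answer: -28933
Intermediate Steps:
R = 158
U(x) = (98 + x)*(158 + x) (U(x) = (x + 158)*(x + 98) = (158 + x)*(98 + x) = (98 + x)*(158 + x))
G = 32794
U(-40 - 19) - G = (15484 + (-40 - 19)² + 256*(-40 - 19)) - 1*32794 = (15484 + (-59)² + 256*(-59)) - 32794 = (15484 + 3481 - 15104) - 32794 = 3861 - 32794 = -28933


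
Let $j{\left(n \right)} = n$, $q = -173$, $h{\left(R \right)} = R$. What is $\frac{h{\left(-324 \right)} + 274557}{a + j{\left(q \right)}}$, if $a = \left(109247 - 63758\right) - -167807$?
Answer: $\frac{91411}{71041} \approx 1.2867$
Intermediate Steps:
$a = 213296$ ($a = 45489 + 167807 = 213296$)
$\frac{h{\left(-324 \right)} + 274557}{a + j{\left(q \right)}} = \frac{-324 + 274557}{213296 - 173} = \frac{274233}{213123} = 274233 \cdot \frac{1}{213123} = \frac{91411}{71041}$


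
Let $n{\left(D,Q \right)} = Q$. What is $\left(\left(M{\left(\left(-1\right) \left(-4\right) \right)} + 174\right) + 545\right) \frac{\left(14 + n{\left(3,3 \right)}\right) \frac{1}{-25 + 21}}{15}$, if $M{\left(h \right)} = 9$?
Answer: $- \frac{3094}{15} \approx -206.27$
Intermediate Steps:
$\left(\left(M{\left(\left(-1\right) \left(-4\right) \right)} + 174\right) + 545\right) \frac{\left(14 + n{\left(3,3 \right)}\right) \frac{1}{-25 + 21}}{15} = \left(\left(9 + 174\right) + 545\right) \frac{\left(14 + 3\right) \frac{1}{-25 + 21}}{15} = \left(183 + 545\right) \frac{17}{-4} \cdot \frac{1}{15} = 728 \cdot 17 \left(- \frac{1}{4}\right) \frac{1}{15} = 728 \left(\left(- \frac{17}{4}\right) \frac{1}{15}\right) = 728 \left(- \frac{17}{60}\right) = - \frac{3094}{15}$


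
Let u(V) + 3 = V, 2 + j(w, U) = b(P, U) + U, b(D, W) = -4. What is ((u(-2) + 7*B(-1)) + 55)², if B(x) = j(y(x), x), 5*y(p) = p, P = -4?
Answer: 1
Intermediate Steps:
y(p) = p/5
j(w, U) = -6 + U (j(w, U) = -2 + (-4 + U) = -6 + U)
u(V) = -3 + V
B(x) = -6 + x
((u(-2) + 7*B(-1)) + 55)² = (((-3 - 2) + 7*(-6 - 1)) + 55)² = ((-5 + 7*(-7)) + 55)² = ((-5 - 49) + 55)² = (-54 + 55)² = 1² = 1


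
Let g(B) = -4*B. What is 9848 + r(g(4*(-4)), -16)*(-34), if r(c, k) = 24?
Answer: 9032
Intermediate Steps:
9848 + r(g(4*(-4)), -16)*(-34) = 9848 + 24*(-34) = 9848 - 816 = 9032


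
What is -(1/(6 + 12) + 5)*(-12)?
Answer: 182/3 ≈ 60.667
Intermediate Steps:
-(1/(6 + 12) + 5)*(-12) = -(1/18 + 5)*(-12) = -91*(-12)/18 = -1*(-182/3) = 182/3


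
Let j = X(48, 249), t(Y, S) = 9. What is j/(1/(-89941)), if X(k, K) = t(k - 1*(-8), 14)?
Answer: -809469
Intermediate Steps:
X(k, K) = 9
j = 9
j/(1/(-89941)) = 9/(1/(-89941)) = 9/(-1/89941) = 9*(-89941) = -809469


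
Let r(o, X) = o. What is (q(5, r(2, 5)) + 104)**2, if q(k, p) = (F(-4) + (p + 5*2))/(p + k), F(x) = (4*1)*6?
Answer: 583696/49 ≈ 11912.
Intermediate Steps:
F(x) = 24 (F(x) = 4*6 = 24)
q(k, p) = (34 + p)/(k + p) (q(k, p) = (24 + (p + 5*2))/(p + k) = (24 + (p + 10))/(k + p) = (24 + (10 + p))/(k + p) = (34 + p)/(k + p))
(q(5, r(2, 5)) + 104)**2 = ((34 + 2)/(5 + 2) + 104)**2 = (36/7 + 104)**2 = (764/7)**2 = 583696/49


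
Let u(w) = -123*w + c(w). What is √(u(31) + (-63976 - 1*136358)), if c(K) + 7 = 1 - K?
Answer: 2*I*√51046 ≈ 451.87*I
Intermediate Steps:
c(K) = -6 - K (c(K) = -7 + (1 - K) = -6 - K)
u(w) = -6 - 124*w (u(w) = -123*w + (-6 - w) = -6 - 124*w)
√(u(31) + (-63976 - 1*136358)) = √((-6 - 124*31) + (-63976 - 1*136358)) = √((-6 - 3844) + (-63976 - 136358)) = √(-3850 - 200334) = √(-204184) = 2*I*√51046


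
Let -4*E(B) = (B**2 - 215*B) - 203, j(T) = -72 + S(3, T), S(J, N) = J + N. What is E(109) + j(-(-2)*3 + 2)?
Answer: 11513/4 ≈ 2878.3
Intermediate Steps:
j(T) = -69 + T (j(T) = -72 + (3 + T) = -69 + T)
E(B) = 203/4 - B**2/4 + 215*B/4 (E(B) = -((B**2 - 215*B) - 203)/4 = -(-203 + B**2 - 215*B)/4 = 203/4 - B**2/4 + 215*B/4)
E(109) + j(-(-2)*3 + 2) = (203/4 - 1/4*109**2 + (215/4)*109) + (-69 + (-(-2)*3 + 2)) = (203/4 - 1/4*11881 + 23435/4) + (-69 + (-2*(-3) + 2)) = (203/4 - 11881/4 + 23435/4) + (-69 + (6 + 2)) = 11757/4 + (-69 + 8) = 11757/4 - 61 = 11513/4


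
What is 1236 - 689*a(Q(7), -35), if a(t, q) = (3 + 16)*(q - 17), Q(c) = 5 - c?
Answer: 681968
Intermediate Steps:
a(t, q) = -323 + 19*q (a(t, q) = 19*(-17 + q) = -323 + 19*q)
1236 - 689*a(Q(7), -35) = 1236 - 689*(-323 + 19*(-35)) = 1236 - 689*(-323 - 665) = 1236 - 689*(-988) = 1236 + 680732 = 681968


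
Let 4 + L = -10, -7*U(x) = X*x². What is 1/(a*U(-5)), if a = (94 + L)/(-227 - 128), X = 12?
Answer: 497/4800 ≈ 0.10354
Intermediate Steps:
U(x) = -12*x²/7
L = -14 (L = -4 - 10 = -14)
a = -16/71 (a = (94 - 14)/(-227 - 128) = 80/(-355) = 80*(-1/355) = -16/71 ≈ -0.22535)
1/(a*U(-5)) = 1/(-(-192)*(-5)²/497) = 1/(-(-192)*25/497) = 1/(-16/71*(-300/7)) = 1/(4800/497) = 497/4800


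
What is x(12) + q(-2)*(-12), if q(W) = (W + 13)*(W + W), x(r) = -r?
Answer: 516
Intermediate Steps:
q(W) = 2*W*(13 + W) (q(W) = (13 + W)*(2*W) = 2*W*(13 + W))
x(12) + q(-2)*(-12) = -1*12 + (2*(-2)*(13 - 2))*(-12) = -12 + (2*(-2)*11)*(-12) = -12 - 44*(-12) = -12 + 528 = 516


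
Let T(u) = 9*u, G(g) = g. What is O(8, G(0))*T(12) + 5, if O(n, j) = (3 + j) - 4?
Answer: -103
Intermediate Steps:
O(n, j) = -1 + j
O(8, G(0))*T(12) + 5 = (-1 + 0)*(9*12) + 5 = -1*108 + 5 = -108 + 5 = -103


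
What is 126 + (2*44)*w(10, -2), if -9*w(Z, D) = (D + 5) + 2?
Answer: 694/9 ≈ 77.111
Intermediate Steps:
w(Z, D) = -7/9 - D/9 (w(Z, D) = -((D + 5) + 2)/9 = -((5 + D) + 2)/9 = -(7 + D)/9 = -7/9 - D/9)
126 + (2*44)*w(10, -2) = 126 + (2*44)*(-7/9 - 1/9*(-2)) = 126 + 88*(-7/9 + 2/9) = 126 + 88*(-5/9) = 126 - 440/9 = 694/9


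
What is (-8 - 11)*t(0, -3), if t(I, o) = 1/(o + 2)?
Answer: 19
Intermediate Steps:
t(I, o) = 1/(2 + o)
(-8 - 11)*t(0, -3) = (-8 - 11)/(2 - 3) = -19/(-1) = -19*(-1) = 19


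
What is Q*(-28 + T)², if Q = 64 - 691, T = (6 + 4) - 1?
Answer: -226347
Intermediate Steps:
T = 9 (T = 10 - 1 = 9)
Q = -627
Q*(-28 + T)² = -627*(-28 + 9)² = -627*(-19)² = -627*361 = -226347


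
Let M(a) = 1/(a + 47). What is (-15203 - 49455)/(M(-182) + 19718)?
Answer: -8728830/2661929 ≈ -3.2791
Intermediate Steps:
M(a) = 1/(47 + a)
(-15203 - 49455)/(M(-182) + 19718) = (-15203 - 49455)/(1/(47 - 182) + 19718) = -64658/(1/(-135) + 19718) = -64658/(-1/135 + 19718) = -64658/2661929/135 = -64658*135/2661929 = -8728830/2661929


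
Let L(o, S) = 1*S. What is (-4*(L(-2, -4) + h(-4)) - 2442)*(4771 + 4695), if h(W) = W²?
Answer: -23570340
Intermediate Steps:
L(o, S) = S
(-4*(L(-2, -4) + h(-4)) - 2442)*(4771 + 4695) = (-4*(-4 + (-4)²) - 2442)*(4771 + 4695) = (-4*(-4 + 16) - 2442)*9466 = (-4*12 - 2442)*9466 = (-48 - 2442)*9466 = -2490*9466 = -23570340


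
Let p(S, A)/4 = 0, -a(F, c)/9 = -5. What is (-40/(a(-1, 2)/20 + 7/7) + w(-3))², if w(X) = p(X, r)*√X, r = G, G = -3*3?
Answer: 25600/169 ≈ 151.48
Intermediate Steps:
G = -9
a(F, c) = 45 (a(F, c) = -9*(-5) = 45)
r = -9
p(S, A) = 0 (p(S, A) = 4*0 = 0)
w(X) = 0 (w(X) = 0*√X = 0)
(-40/(a(-1, 2)/20 + 7/7) + w(-3))² = (-40/(45/20 + 7/7) + 0)² = (-40/(45*(1/20) + 7*(⅐)) + 0)² = (-40/(9/4 + 1) + 0)² = (-40/13/4 + 0)² = (-40*4/13 + 0)² = (-160/13 + 0)² = (-160/13)² = 25600/169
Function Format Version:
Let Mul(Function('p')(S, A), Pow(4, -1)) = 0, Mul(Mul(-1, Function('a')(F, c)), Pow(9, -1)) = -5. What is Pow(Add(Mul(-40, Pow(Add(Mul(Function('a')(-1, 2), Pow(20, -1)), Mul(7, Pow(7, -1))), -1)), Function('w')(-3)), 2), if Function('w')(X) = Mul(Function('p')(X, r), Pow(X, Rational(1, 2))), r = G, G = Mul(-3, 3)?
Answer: Rational(25600, 169) ≈ 151.48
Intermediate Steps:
G = -9
Function('a')(F, c) = 45 (Function('a')(F, c) = Mul(-9, -5) = 45)
r = -9
Function('p')(S, A) = 0 (Function('p')(S, A) = Mul(4, 0) = 0)
Function('w')(X) = 0 (Function('w')(X) = Mul(0, Pow(X, Rational(1, 2))) = 0)
Pow(Add(Mul(-40, Pow(Add(Mul(Function('a')(-1, 2), Pow(20, -1)), Mul(7, Pow(7, -1))), -1)), Function('w')(-3)), 2) = Pow(Add(Mul(-40, Pow(Add(Mul(45, Pow(20, -1)), Mul(7, Pow(7, -1))), -1)), 0), 2) = Pow(Add(Mul(-40, Pow(Add(Mul(45, Rational(1, 20)), Mul(7, Rational(1, 7))), -1)), 0), 2) = Pow(Add(Mul(-40, Pow(Add(Rational(9, 4), 1), -1)), 0), 2) = Pow(Add(Mul(-40, Pow(Rational(13, 4), -1)), 0), 2) = Pow(Add(Mul(-40, Rational(4, 13)), 0), 2) = Pow(Add(Rational(-160, 13), 0), 2) = Pow(Rational(-160, 13), 2) = Rational(25600, 169)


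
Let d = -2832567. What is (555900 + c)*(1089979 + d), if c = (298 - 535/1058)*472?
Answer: -641885537984032/529 ≈ -1.2134e+12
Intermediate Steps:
c = 74280764/529 (c = (298 - 535*1/1058)*472 = (298 - 535/1058)*472 = (314749/1058)*472 = 74280764/529 ≈ 1.4042e+5)
(555900 + c)*(1089979 + d) = (555900 + 74280764/529)*(1089979 - 2832567) = (368351864/529)*(-1742588) = -641885537984032/529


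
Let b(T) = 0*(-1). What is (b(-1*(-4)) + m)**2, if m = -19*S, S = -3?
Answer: 3249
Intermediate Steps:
b(T) = 0
m = 57 (m = -19*(-3) = 57)
(b(-1*(-4)) + m)**2 = (0 + 57)**2 = 57**2 = 3249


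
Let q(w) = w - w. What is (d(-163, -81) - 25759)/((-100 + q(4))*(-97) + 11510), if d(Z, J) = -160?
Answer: -25919/21210 ≈ -1.2220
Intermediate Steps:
q(w) = 0
(d(-163, -81) - 25759)/((-100 + q(4))*(-97) + 11510) = (-160 - 25759)/((-100 + 0)*(-97) + 11510) = -25919/(-100*(-97) + 11510) = -25919/(9700 + 11510) = -25919/21210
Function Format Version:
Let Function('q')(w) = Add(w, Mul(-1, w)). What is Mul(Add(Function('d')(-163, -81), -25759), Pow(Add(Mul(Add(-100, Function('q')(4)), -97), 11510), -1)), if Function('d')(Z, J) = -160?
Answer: Rational(-25919, 21210) ≈ -1.2220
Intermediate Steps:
Function('q')(w) = 0
Mul(Add(Function('d')(-163, -81), -25759), Pow(Add(Mul(Add(-100, Function('q')(4)), -97), 11510), -1)) = Mul(Add(-160, -25759), Pow(Add(Mul(Add(-100, 0), -97), 11510), -1)) = Mul(-25919, Pow(Add(Mul(-100, -97), 11510), -1)) = Mul(-25919, Pow(Add(9700, 11510), -1)) = Mul(-25919, Pow(21210, -1)) = Mul(-25919, Rational(1, 21210)) = Rational(-25919, 21210)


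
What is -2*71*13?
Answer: -1846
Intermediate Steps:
-2*71*13 = -142*13 = -1846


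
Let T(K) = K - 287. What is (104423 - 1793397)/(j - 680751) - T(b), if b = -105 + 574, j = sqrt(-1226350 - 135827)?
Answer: -1540616061943/8581912707 + 844487*I*sqrt(16817)/25745738121 ≈ -179.52 + 0.0042536*I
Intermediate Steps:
j = 9*I*sqrt(16817) (j = sqrt(-1362177) = 9*I*sqrt(16817) ≈ 1167.1*I)
b = 469
T(K) = -287 + K
(104423 - 1793397)/(j - 680751) - T(b) = (104423 - 1793397)/(9*I*sqrt(16817) - 680751) - (-287 + 469) = -1688974/(-680751 + 9*I*sqrt(16817)) - 1*182 = -1688974/(-680751 + 9*I*sqrt(16817)) - 182 = -182 - 1688974/(-680751 + 9*I*sqrt(16817))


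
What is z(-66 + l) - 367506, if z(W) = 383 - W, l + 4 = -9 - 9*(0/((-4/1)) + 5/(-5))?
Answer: -367053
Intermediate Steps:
l = -4 (l = -4 + (-9 - 9*(0/((-4/1)) + 5/(-5))) = -4 + (-9 - 9*(0/((-4*1)) + 5*(-⅕))) = -4 + (-9 - 9*(0/(-4) - 1)) = -4 + (-9 - 9*(0*(-¼) - 1)) = -4 + (-9 - 9*(0 - 1)) = -4 + (-9 - 9*(-1)) = -4 + (-9 + 9) = -4 + 0 = -4)
z(-66 + l) - 367506 = (383 - (-66 - 4)) - 367506 = (383 - 1*(-70)) - 367506 = (383 + 70) - 367506 = 453 - 367506 = -367053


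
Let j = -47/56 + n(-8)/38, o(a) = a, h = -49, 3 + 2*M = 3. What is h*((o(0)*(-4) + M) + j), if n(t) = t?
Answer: 7819/152 ≈ 51.441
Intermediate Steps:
M = 0 (M = -3/2 + (1/2)*3 = -3/2 + 3/2 = 0)
j = -1117/1064 (j = -47/56 - 8/38 = -47*1/56 - 8*1/38 = -47/56 - 4/19 = -1117/1064 ≈ -1.0498)
h*((o(0)*(-4) + M) + j) = -49*((0*(-4) + 0) - 1117/1064) = -49*((0 + 0) - 1117/1064) = -49*(0 - 1117/1064) = -49*(-1117/1064) = 7819/152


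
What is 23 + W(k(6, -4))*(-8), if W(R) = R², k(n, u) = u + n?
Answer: -9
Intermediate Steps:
k(n, u) = n + u
23 + W(k(6, -4))*(-8) = 23 + (6 - 4)²*(-8) = 23 + 2²*(-8) = 23 + 4*(-8) = 23 - 32 = -9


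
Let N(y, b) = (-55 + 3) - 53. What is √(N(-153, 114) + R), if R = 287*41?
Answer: 7*√238 ≈ 107.99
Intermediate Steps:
N(y, b) = -105 (N(y, b) = -52 - 53 = -105)
R = 11767
√(N(-153, 114) + R) = √(-105 + 11767) = √11662 = 7*√238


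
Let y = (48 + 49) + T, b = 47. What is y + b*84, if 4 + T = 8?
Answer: 4049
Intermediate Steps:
T = 4 (T = -4 + 8 = 4)
y = 101 (y = (48 + 49) + 4 = 97 + 4 = 101)
y + b*84 = 101 + 47*84 = 101 + 3948 = 4049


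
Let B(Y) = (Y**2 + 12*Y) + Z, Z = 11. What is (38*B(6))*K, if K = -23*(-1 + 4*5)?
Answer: -1976114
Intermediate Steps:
K = -437 (K = -23*(-1 + 20) = -23*19 = -437)
B(Y) = 11 + Y**2 + 12*Y (B(Y) = (Y**2 + 12*Y) + 11 = 11 + Y**2 + 12*Y)
(38*B(6))*K = (38*(11 + 6**2 + 12*6))*(-437) = (38*(11 + 36 + 72))*(-437) = (38*119)*(-437) = 4522*(-437) = -1976114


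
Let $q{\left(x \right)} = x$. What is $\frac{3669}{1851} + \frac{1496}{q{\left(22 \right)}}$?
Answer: $\frac{43179}{617} \approx 69.982$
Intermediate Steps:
$\frac{3669}{1851} + \frac{1496}{q{\left(22 \right)}} = \frac{3669}{1851} + \frac{1496}{22} = 3669 \cdot \frac{1}{1851} + 1496 \cdot \frac{1}{22} = \frac{1223}{617} + 68 = \frac{43179}{617}$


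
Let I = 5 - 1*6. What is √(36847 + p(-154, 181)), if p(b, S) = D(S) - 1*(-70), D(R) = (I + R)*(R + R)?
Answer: √102077 ≈ 319.50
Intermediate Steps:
I = -1 (I = 5 - 6 = -1)
D(R) = 2*R*(-1 + R) (D(R) = (-1 + R)*(R + R) = (-1 + R)*(2*R) = 2*R*(-1 + R))
p(b, S) = 70 + 2*S*(-1 + S) (p(b, S) = 2*S*(-1 + S) - 1*(-70) = 2*S*(-1 + S) + 70 = 70 + 2*S*(-1 + S))
√(36847 + p(-154, 181)) = √(36847 + (70 + 2*181*(-1 + 181))) = √(36847 + (70 + 2*181*180)) = √(36847 + (70 + 65160)) = √(36847 + 65230) = √102077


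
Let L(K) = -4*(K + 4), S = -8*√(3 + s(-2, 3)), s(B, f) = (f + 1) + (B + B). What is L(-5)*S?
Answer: -32*√3 ≈ -55.426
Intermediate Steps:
s(B, f) = 1 + f + 2*B (s(B, f) = (1 + f) + 2*B = 1 + f + 2*B)
S = -8*√3 (S = -8*√(3 + (1 + 3 + 2*(-2))) = -8*√(3 + (1 + 3 - 4)) = -8*√(3 + 0) = -8*√3 ≈ -13.856)
L(K) = -16 - 4*K (L(K) = -4*(4 + K) = -16 - 4*K)
L(-5)*S = (-16 - 4*(-5))*(-8*√3) = (-16 + 20)*(-8*√3) = 4*(-8*√3) = -32*√3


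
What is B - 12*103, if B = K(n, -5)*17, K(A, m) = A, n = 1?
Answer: -1219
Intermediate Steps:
B = 17 (B = 1*17 = 17)
B - 12*103 = 17 - 12*103 = 17 - 1236 = -1219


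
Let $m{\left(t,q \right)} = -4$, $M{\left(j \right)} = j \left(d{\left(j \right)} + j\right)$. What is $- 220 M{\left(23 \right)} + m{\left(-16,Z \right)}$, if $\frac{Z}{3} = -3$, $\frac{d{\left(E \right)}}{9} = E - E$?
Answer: $-116384$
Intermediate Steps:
$d{\left(E \right)} = 0$ ($d{\left(E \right)} = 9 \left(E - E\right) = 9 \cdot 0 = 0$)
$Z = -9$ ($Z = 3 \left(-3\right) = -9$)
$M{\left(j \right)} = j^{2}$ ($M{\left(j \right)} = j \left(0 + j\right) = j j = j^{2}$)
$- 220 M{\left(23 \right)} + m{\left(-16,Z \right)} = - 220 \cdot 23^{2} - 4 = \left(-220\right) 529 - 4 = -116380 - 4 = -116384$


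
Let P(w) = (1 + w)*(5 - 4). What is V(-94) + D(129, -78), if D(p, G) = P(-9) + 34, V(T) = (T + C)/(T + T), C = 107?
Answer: 4875/188 ≈ 25.931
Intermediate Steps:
V(T) = (107 + T)/(2*T) (V(T) = (T + 107)/(T + T) = (107 + T)/((2*T)) = (107 + T)*(1/(2*T)) = (107 + T)/(2*T))
P(w) = 1 + w (P(w) = (1 + w)*1 = 1 + w)
D(p, G) = 26 (D(p, G) = (1 - 9) + 34 = -8 + 34 = 26)
V(-94) + D(129, -78) = (½)*(107 - 94)/(-94) + 26 = (½)*(-1/94)*13 + 26 = -13/188 + 26 = 4875/188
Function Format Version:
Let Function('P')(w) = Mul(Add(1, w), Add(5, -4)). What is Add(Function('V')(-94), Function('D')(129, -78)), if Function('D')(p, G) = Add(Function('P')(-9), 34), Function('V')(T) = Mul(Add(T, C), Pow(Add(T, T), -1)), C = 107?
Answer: Rational(4875, 188) ≈ 25.931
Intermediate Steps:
Function('V')(T) = Mul(Rational(1, 2), Pow(T, -1), Add(107, T)) (Function('V')(T) = Mul(Add(T, 107), Pow(Add(T, T), -1)) = Mul(Add(107, T), Pow(Mul(2, T), -1)) = Mul(Add(107, T), Mul(Rational(1, 2), Pow(T, -1))) = Mul(Rational(1, 2), Pow(T, -1), Add(107, T)))
Function('P')(w) = Add(1, w) (Function('P')(w) = Mul(Add(1, w), 1) = Add(1, w))
Function('D')(p, G) = 26 (Function('D')(p, G) = Add(Add(1, -9), 34) = Add(-8, 34) = 26)
Add(Function('V')(-94), Function('D')(129, -78)) = Add(Mul(Rational(1, 2), Pow(-94, -1), Add(107, -94)), 26) = Add(Mul(Rational(1, 2), Rational(-1, 94), 13), 26) = Add(Rational(-13, 188), 26) = Rational(4875, 188)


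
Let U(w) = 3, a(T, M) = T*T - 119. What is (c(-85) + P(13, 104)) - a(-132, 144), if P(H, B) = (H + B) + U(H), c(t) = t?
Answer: -17270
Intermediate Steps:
a(T, M) = -119 + T² (a(T, M) = T² - 119 = -119 + T²)
P(H, B) = 3 + B + H (P(H, B) = (H + B) + 3 = (B + H) + 3 = 3 + B + H)
(c(-85) + P(13, 104)) - a(-132, 144) = (-85 + (3 + 104 + 13)) - (-119 + (-132)²) = (-85 + 120) - (-119 + 17424) = 35 - 1*17305 = 35 - 17305 = -17270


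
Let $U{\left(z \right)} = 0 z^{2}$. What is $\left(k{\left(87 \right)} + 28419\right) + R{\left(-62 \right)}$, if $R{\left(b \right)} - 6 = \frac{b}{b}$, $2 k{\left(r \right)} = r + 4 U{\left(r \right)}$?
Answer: $\frac{56939}{2} \approx 28470.0$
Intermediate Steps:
$U{\left(z \right)} = 0$
$k{\left(r \right)} = \frac{r}{2}$ ($k{\left(r \right)} = \frac{r + 4 \cdot 0}{2} = \frac{r + 0}{2} = \frac{r}{2}$)
$R{\left(b \right)} = 7$ ($R{\left(b \right)} = 6 + \frac{b}{b} = 6 + 1 = 7$)
$\left(k{\left(87 \right)} + 28419\right) + R{\left(-62 \right)} = \left(\frac{1}{2} \cdot 87 + 28419\right) + 7 = \left(\frac{87}{2} + 28419\right) + 7 = \frac{56925}{2} + 7 = \frac{56939}{2}$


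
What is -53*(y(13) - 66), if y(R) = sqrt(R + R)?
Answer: 3498 - 53*sqrt(26) ≈ 3227.8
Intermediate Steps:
y(R) = sqrt(2)*sqrt(R) (y(R) = sqrt(2*R) = sqrt(2)*sqrt(R))
-53*(y(13) - 66) = -53*(sqrt(2)*sqrt(13) - 66) = -53*(sqrt(26) - 66) = -53*(-66 + sqrt(26)) = 3498 - 53*sqrt(26)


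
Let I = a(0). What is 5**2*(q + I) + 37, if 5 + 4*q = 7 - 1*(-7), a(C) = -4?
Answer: -27/4 ≈ -6.7500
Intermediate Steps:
I = -4
q = 9/4 (q = -5/4 + (7 - 1*(-7))/4 = -5/4 + (7 + 7)/4 = -5/4 + (1/4)*14 = -5/4 + 7/2 = 9/4 ≈ 2.2500)
5**2*(q + I) + 37 = 5**2*(9/4 - 4) + 37 = 25*(-7/4) + 37 = -175/4 + 37 = -27/4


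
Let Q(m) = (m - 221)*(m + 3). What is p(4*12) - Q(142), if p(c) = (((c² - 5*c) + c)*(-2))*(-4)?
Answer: 28351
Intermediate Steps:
Q(m) = (-221 + m)*(3 + m)
p(c) = -32*c + 8*c² (p(c) = ((c² - 4*c)*(-2))*(-4) = (-2*c² + 8*c)*(-4) = -32*c + 8*c²)
p(4*12) - Q(142) = 8*(4*12)*(-4 + 4*12) - (-663 + 142² - 218*142) = 8*48*(-4 + 48) - (-663 + 20164 - 30956) = 8*48*44 - 1*(-11455) = 16896 + 11455 = 28351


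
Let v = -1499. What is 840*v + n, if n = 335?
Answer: -1258825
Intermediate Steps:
840*v + n = 840*(-1499) + 335 = -1259160 + 335 = -1258825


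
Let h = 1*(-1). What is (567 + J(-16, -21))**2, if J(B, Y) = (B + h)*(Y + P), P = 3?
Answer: 762129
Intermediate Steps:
h = -1
J(B, Y) = (-1 + B)*(3 + Y) (J(B, Y) = (B - 1)*(Y + 3) = (-1 + B)*(3 + Y))
(567 + J(-16, -21))**2 = (567 + (-3 - 1*(-21) + 3*(-16) - 16*(-21)))**2 = (567 + (-3 + 21 - 48 + 336))**2 = (567 + 306)**2 = 873**2 = 762129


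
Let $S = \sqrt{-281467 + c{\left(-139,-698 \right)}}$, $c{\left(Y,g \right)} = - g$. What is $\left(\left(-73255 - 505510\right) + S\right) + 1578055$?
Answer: $999290 + i \sqrt{280769} \approx 9.9929 \cdot 10^{5} + 529.88 i$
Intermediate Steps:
$S = i \sqrt{280769}$ ($S = \sqrt{-281467 - -698} = \sqrt{-281467 + 698} = \sqrt{-280769} = i \sqrt{280769} \approx 529.88 i$)
$\left(\left(-73255 - 505510\right) + S\right) + 1578055 = \left(\left(-73255 - 505510\right) + i \sqrt{280769}\right) + 1578055 = \left(-578765 + i \sqrt{280769}\right) + 1578055 = 999290 + i \sqrt{280769}$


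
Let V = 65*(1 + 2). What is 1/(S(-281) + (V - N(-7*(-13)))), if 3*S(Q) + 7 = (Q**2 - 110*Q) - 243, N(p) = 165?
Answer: 3/109711 ≈ 2.7345e-5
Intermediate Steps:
S(Q) = -250/3 - 110*Q/3 + Q**2/3 (S(Q) = -7/3 + ((Q**2 - 110*Q) - 243)/3 = -7/3 + (-243 + Q**2 - 110*Q)/3 = -7/3 + (-81 - 110*Q/3 + Q**2/3) = -250/3 - 110*Q/3 + Q**2/3)
V = 195 (V = 65*3 = 195)
1/(S(-281) + (V - N(-7*(-13)))) = 1/((-250/3 - 110/3*(-281) + (1/3)*(-281)**2) + (195 - 1*165)) = 1/((-250/3 + 30910/3 + (1/3)*78961) + (195 - 165)) = 1/((-250/3 + 30910/3 + 78961/3) + 30) = 1/(109621/3 + 30) = 1/(109711/3) = 3/109711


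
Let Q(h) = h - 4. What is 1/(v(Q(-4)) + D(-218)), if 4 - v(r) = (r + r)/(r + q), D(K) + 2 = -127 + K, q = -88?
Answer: -6/2059 ≈ -0.0029140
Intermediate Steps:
D(K) = -129 + K (D(K) = -2 + (-127 + K) = -129 + K)
Q(h) = -4 + h
v(r) = 4 - 2*r/(-88 + r) (v(r) = 4 - (r + r)/(r - 88) = 4 - 2*r/(-88 + r))
1/(v(Q(-4)) + D(-218)) = 1/(2*(-176 + (-4 - 4))/(-88 + (-4 - 4)) + (-129 - 218)) = 1/(2*(-176 - 8)/(-88 - 8) - 347) = 1/(2*(-184)/(-96) - 347) = 1/(2*(-1/96)*(-184) - 347) = 1/(23/6 - 347) = 1/(-2059/6) = -6/2059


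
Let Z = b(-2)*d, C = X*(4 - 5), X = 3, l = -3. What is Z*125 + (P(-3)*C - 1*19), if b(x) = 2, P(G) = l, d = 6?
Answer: 1490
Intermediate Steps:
P(G) = -3
C = -3 (C = 3*(4 - 5) = 3*(-1) = -3)
Z = 12 (Z = 2*6 = 12)
Z*125 + (P(-3)*C - 1*19) = 12*125 + (-3*(-3) - 1*19) = 1500 + (9 - 19) = 1500 - 10 = 1490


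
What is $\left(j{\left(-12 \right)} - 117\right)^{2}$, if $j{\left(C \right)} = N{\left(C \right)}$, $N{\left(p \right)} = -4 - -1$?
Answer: $14400$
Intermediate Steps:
$N{\left(p \right)} = -3$ ($N{\left(p \right)} = -4 + 1 = -3$)
$j{\left(C \right)} = -3$
$\left(j{\left(-12 \right)} - 117\right)^{2} = \left(-3 - 117\right)^{2} = \left(-120\right)^{2} = 14400$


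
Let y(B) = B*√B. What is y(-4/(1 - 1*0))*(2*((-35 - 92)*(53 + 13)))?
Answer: 134112*I ≈ 1.3411e+5*I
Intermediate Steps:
y(B) = B^(3/2)
y(-4/(1 - 1*0))*(2*((-35 - 92)*(53 + 13))) = (-4/(1 - 1*0))^(3/2)*(2*((-35 - 92)*(53 + 13))) = (-4/(1 + 0))^(3/2)*(2*(-127*66)) = (-4/1)^(3/2)*(2*(-8382)) = (-4*1)^(3/2)*(-16764) = (-4)^(3/2)*(-16764) = -8*I*(-16764) = 134112*I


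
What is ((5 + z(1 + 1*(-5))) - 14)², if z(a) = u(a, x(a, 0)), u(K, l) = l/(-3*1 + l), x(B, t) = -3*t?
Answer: 81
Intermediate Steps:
u(K, l) = l/(-3 + l)
z(a) = 0 (z(a) = (-3*0)/(-3 - 3*0) = 0/(-3 + 0) = 0/(-3) = 0*(-⅓) = 0)
((5 + z(1 + 1*(-5))) - 14)² = ((5 + 0) - 14)² = (5 - 14)² = (-9)² = 81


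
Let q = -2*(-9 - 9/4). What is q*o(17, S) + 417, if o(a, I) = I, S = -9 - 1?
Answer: 192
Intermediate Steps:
S = -10
q = 45/2 (q = -2*(-9 - 9*¼) = -2*(-9 - 9/4) = -2*(-45/4) = 45/2 ≈ 22.500)
q*o(17, S) + 417 = (45/2)*(-10) + 417 = -225 + 417 = 192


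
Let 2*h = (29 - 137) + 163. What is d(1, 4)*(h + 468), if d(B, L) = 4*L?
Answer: 7928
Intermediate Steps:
h = 55/2 (h = ((29 - 137) + 163)/2 = (-108 + 163)/2 = (½)*55 = 55/2 ≈ 27.500)
d(1, 4)*(h + 468) = (4*4)*(55/2 + 468) = 16*(991/2) = 7928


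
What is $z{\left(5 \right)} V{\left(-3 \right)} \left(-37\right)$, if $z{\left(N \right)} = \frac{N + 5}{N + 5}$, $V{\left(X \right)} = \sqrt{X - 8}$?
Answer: $- 37 i \sqrt{11} \approx - 122.72 i$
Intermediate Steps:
$V{\left(X \right)} = \sqrt{-8 + X}$
$z{\left(N \right)} = 1$ ($z{\left(N \right)} = \frac{5 + N}{5 + N} = 1$)
$z{\left(5 \right)} V{\left(-3 \right)} \left(-37\right) = 1 \sqrt{-8 - 3} \left(-37\right) = 1 \sqrt{-11} \left(-37\right) = 1 i \sqrt{11} \left(-37\right) = i \sqrt{11} \left(-37\right) = - 37 i \sqrt{11}$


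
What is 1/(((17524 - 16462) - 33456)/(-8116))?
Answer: 4058/16197 ≈ 0.25054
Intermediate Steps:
1/(((17524 - 16462) - 33456)/(-8116)) = 1/((1062 - 33456)*(-1/8116)) = 1/(-32394*(-1/8116)) = 1/(16197/4058) = 4058/16197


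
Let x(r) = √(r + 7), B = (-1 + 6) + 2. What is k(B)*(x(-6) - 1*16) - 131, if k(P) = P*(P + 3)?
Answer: -1181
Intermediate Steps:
B = 7 (B = 5 + 2 = 7)
x(r) = √(7 + r)
k(P) = P*(3 + P)
k(B)*(x(-6) - 1*16) - 131 = (7*(3 + 7))*(√(7 - 6) - 1*16) - 131 = (7*10)*(√1 - 16) - 131 = 70*(1 - 16) - 131 = 70*(-15) - 131 = -1050 - 131 = -1181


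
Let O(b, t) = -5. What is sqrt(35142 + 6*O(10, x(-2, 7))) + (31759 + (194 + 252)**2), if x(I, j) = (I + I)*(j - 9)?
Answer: 230675 + 2*sqrt(8778) ≈ 2.3086e+5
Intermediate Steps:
x(I, j) = 2*I*(-9 + j) (x(I, j) = (2*I)*(-9 + j) = 2*I*(-9 + j))
sqrt(35142 + 6*O(10, x(-2, 7))) + (31759 + (194 + 252)**2) = sqrt(35142 + 6*(-5)) + (31759 + (194 + 252)**2) = sqrt(35142 - 30) + (31759 + 446**2) = sqrt(35112) + (31759 + 198916) = 2*sqrt(8778) + 230675 = 230675 + 2*sqrt(8778)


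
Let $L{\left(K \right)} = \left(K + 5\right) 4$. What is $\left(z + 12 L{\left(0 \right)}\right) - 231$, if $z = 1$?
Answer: $10$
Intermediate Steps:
$L{\left(K \right)} = 20 + 4 K$ ($L{\left(K \right)} = \left(5 + K\right) 4 = 20 + 4 K$)
$\left(z + 12 L{\left(0 \right)}\right) - 231 = \left(1 + 12 \left(20 + 4 \cdot 0\right)\right) - 231 = \left(1 + 12 \left(20 + 0\right)\right) - 231 = \left(1 + 12 \cdot 20\right) - 231 = \left(1 + 240\right) - 231 = 241 - 231 = 10$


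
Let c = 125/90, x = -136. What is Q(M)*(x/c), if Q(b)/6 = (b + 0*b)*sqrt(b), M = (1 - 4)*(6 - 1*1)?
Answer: 44064*I*sqrt(15)/5 ≈ 34132.0*I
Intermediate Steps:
c = 25/18 (c = 125*(1/90) = 25/18 ≈ 1.3889)
M = -15 (M = -3*(6 - 1) = -3*5 = -15)
Q(b) = 6*b**(3/2) (Q(b) = 6*((b + 0*b)*sqrt(b)) = 6*((b + 0)*sqrt(b)) = 6*(b*sqrt(b)) = 6*b**(3/2))
Q(M)*(x/c) = (6*(-15)**(3/2))*(-136/25/18) = (6*(-15*I*sqrt(15)))*(-136*18/25) = -90*I*sqrt(15)*(-2448/25) = 44064*I*sqrt(15)/5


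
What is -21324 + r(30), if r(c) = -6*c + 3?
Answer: -21501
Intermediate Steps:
r(c) = 3 - 6*c
-21324 + r(30) = -21324 + (3 - 6*30) = -21324 + (3 - 180) = -21324 - 177 = -21501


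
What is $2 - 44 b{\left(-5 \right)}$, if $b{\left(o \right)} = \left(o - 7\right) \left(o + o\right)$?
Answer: $-5278$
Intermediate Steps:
$b{\left(o \right)} = 2 o \left(-7 + o\right)$ ($b{\left(o \right)} = \left(-7 + o\right) 2 o = 2 o \left(-7 + o\right)$)
$2 - 44 b{\left(-5 \right)} = 2 - 44 \cdot 2 \left(-5\right) \left(-7 - 5\right) = 2 - 44 \cdot 2 \left(-5\right) \left(-12\right) = 2 - 5280 = -5278$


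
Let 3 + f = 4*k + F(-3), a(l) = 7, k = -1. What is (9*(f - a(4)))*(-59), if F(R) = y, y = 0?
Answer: 7434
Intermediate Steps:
F(R) = 0
f = -7 (f = -3 + (4*(-1) + 0) = -3 + (-4 + 0) = -3 - 4 = -7)
(9*(f - a(4)))*(-59) = (9*(-7 - 1*7))*(-59) = (9*(-7 - 7))*(-59) = (9*(-14))*(-59) = -126*(-59) = 7434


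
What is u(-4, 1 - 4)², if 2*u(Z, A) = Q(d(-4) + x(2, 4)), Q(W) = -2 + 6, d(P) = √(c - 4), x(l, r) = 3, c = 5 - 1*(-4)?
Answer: 4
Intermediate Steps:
c = 9 (c = 5 + 4 = 9)
d(P) = √5 (d(P) = √(9 - 4) = √5)
Q(W) = 4
u(Z, A) = 2 (u(Z, A) = (½)*4 = 2)
u(-4, 1 - 4)² = 2² = 4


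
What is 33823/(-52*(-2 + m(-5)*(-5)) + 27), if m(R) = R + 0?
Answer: -33823/1169 ≈ -28.933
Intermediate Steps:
m(R) = R
33823/(-52*(-2 + m(-5)*(-5)) + 27) = 33823/(-52*(-2 - 5*(-5)) + 27) = 33823/(-52*(-2 + 25) + 27) = 33823/(-52*23 + 27) = 33823/(-1196 + 27) = 33823/(-1169) = 33823*(-1/1169) = -33823/1169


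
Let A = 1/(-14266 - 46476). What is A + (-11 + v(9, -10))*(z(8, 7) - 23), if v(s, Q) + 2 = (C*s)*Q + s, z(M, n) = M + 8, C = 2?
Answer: 78235695/60742 ≈ 1288.0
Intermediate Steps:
z(M, n) = 8 + M
v(s, Q) = -2 + s + 2*Q*s (v(s, Q) = -2 + ((2*s)*Q + s) = -2 + (2*Q*s + s) = -2 + (s + 2*Q*s) = -2 + s + 2*Q*s)
A = -1/60742 (A = 1/(-60742) = -1/60742 ≈ -1.6463e-5)
A + (-11 + v(9, -10))*(z(8, 7) - 23) = -1/60742 + (-11 + (-2 + 9 + 2*(-10)*9))*((8 + 8) - 23) = -1/60742 + (-11 + (-2 + 9 - 180))*(16 - 23) = -1/60742 + (-11 - 173)*(-7) = -1/60742 - 184*(-7) = -1/60742 + 1288 = 78235695/60742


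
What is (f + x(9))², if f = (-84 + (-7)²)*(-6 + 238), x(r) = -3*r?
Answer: 66373609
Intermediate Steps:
f = -8120 (f = (-84 + 49)*232 = -35*232 = -8120)
(f + x(9))² = (-8120 - 3*9)² = (-8120 - 27)² = (-8147)² = 66373609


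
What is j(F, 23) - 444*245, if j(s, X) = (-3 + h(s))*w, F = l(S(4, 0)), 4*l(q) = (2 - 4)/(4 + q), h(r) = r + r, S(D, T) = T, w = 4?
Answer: -108793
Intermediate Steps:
h(r) = 2*r
l(q) = -1/(2*(4 + q)) (l(q) = ((2 - 4)/(4 + q))/4 = (-2/(4 + q))/4 = -1/(2*(4 + q)))
F = -⅛ (F = -1/(8 + 2*0) = -1/(8 + 0) = -1/8 = -1*⅛ = -⅛ ≈ -0.12500)
j(s, X) = -12 + 8*s (j(s, X) = (-3 + 2*s)*4 = -12 + 8*s)
j(F, 23) - 444*245 = (-12 + 8*(-⅛)) - 444*245 = (-12 - 1) - 108780 = -13 - 108780 = -108793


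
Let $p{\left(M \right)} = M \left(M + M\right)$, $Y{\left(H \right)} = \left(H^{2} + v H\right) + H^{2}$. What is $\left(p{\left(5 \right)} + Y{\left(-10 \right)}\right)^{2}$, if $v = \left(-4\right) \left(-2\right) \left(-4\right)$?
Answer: $324900$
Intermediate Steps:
$v = -32$ ($v = 8 \left(-4\right) = -32$)
$Y{\left(H \right)} = - 32 H + 2 H^{2}$ ($Y{\left(H \right)} = \left(H^{2} - 32 H\right) + H^{2} = - 32 H + 2 H^{2}$)
$p{\left(M \right)} = 2 M^{2}$ ($p{\left(M \right)} = M 2 M = 2 M^{2}$)
$\left(p{\left(5 \right)} + Y{\left(-10 \right)}\right)^{2} = \left(2 \cdot 5^{2} + 2 \left(-10\right) \left(-16 - 10\right)\right)^{2} = \left(2 \cdot 25 + 2 \left(-10\right) \left(-26\right)\right)^{2} = \left(50 + 520\right)^{2} = 570^{2} = 324900$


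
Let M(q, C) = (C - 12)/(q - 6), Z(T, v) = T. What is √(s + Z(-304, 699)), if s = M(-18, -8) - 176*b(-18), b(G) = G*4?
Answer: √445278/6 ≈ 111.22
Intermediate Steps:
b(G) = 4*G
M(q, C) = (-12 + C)/(-6 + q)
s = 76037/6 (s = (-12 - 8)/(-6 - 18) - 704*(-18) = -20/(-24) - 176*(-72) = -1/24*(-20) + 12672 = ⅚ + 12672 = 76037/6 ≈ 12673.)
√(s + Z(-304, 699)) = √(76037/6 - 304) = √(74213/6) = √445278/6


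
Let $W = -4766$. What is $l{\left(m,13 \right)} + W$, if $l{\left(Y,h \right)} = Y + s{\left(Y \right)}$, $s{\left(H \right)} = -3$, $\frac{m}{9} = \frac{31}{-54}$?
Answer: $- \frac{28645}{6} \approx -4774.2$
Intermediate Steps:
$m = - \frac{31}{6}$ ($m = 9 \frac{31}{-54} = 9 \cdot 31 \left(- \frac{1}{54}\right) = 9 \left(- \frac{31}{54}\right) = - \frac{31}{6} \approx -5.1667$)
$l{\left(Y,h \right)} = -3 + Y$ ($l{\left(Y,h \right)} = Y - 3 = -3 + Y$)
$l{\left(m,13 \right)} + W = \left(-3 - \frac{31}{6}\right) - 4766 = - \frac{49}{6} - 4766 = - \frac{28645}{6}$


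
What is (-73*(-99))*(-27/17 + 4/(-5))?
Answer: -1467081/85 ≈ -17260.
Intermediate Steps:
(-73*(-99))*(-27/17 + 4/(-5)) = 7227*(-27*1/17 + 4*(-⅕)) = 7227*(-27/17 - ⅘) = 7227*(-203/85) = -1467081/85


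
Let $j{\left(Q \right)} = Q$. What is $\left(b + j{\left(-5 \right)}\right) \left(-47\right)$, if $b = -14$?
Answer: $893$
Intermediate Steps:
$\left(b + j{\left(-5 \right)}\right) \left(-47\right) = \left(-14 - 5\right) \left(-47\right) = \left(-19\right) \left(-47\right) = 893$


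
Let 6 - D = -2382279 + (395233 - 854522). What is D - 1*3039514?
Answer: -197940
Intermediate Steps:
D = 2841574 (D = 6 - (-2382279 + (395233 - 854522)) = 6 - (-2382279 - 459289) = 6 - 1*(-2841568) = 6 + 2841568 = 2841574)
D - 1*3039514 = 2841574 - 1*3039514 = 2841574 - 3039514 = -197940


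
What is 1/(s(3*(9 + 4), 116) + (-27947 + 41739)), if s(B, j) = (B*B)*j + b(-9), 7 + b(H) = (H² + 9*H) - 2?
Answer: 1/190219 ≈ 5.2571e-6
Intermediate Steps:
b(H) = -9 + H² + 9*H (b(H) = -7 + ((H² + 9*H) - 2) = -7 + (-2 + H² + 9*H) = -9 + H² + 9*H)
s(B, j) = -9 + j*B² (s(B, j) = (B*B)*j + (-9 + (-9)² + 9*(-9)) = B²*j + (-9 + 81 - 81) = j*B² - 9 = -9 + j*B²)
1/(s(3*(9 + 4), 116) + (-27947 + 41739)) = 1/((-9 + 116*(3*(9 + 4))²) + (-27947 + 41739)) = 1/((-9 + 116*(3*13)²) + 13792) = 1/((-9 + 116*39²) + 13792) = 1/((-9 + 116*1521) + 13792) = 1/((-9 + 176436) + 13792) = 1/(176427 + 13792) = 1/190219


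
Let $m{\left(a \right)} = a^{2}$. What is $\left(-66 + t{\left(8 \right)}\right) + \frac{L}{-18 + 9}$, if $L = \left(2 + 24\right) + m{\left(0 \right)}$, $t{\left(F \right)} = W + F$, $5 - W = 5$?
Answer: $- \frac{548}{9} \approx -60.889$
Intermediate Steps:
$W = 0$ ($W = 5 - 5 = 0$)
$t{\left(F \right)} = F$ ($t{\left(F \right)} = 0 + F = F$)
$L = 26$ ($L = \left(2 + 24\right) + 0^{2} = 26 + 0 = 26$)
$\left(-66 + t{\left(8 \right)}\right) + \frac{L}{-18 + 9} = \left(-66 + 8\right) + \frac{1}{-18 + 9} \cdot 26 = -58 + \frac{1}{-9} \cdot 26 = -58 - \frac{26}{9} = - \frac{548}{9}$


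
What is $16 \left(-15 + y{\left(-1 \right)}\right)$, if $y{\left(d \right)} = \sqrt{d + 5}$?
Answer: $-208$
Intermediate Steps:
$y{\left(d \right)} = \sqrt{5 + d}$
$16 \left(-15 + y{\left(-1 \right)}\right) = 16 \left(-15 + \sqrt{5 - 1}\right) = 16 \left(-15 + \sqrt{4}\right) = 16 \left(-15 + 2\right) = 16 \left(-13\right) = -208$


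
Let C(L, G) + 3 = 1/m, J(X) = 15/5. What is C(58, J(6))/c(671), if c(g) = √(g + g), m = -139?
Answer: -19*√1342/8479 ≈ -0.082089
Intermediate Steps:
c(g) = √2*√g (c(g) = √(2*g) = √2*√g)
J(X) = 3 (J(X) = 15*(⅕) = 3)
C(L, G) = -418/139 (C(L, G) = -3 + 1/(-139) = -3 - 1/139 = -418/139)
C(58, J(6))/c(671) = -418*√1342/1342/139 = -19*√1342/8479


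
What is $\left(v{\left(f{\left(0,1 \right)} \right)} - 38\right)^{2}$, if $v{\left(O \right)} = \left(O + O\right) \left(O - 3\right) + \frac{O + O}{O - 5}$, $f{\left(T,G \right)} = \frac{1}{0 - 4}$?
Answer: $\frac{37149025}{28224} \approx 1316.2$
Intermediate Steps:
$f{\left(T,G \right)} = - \frac{1}{4}$ ($f{\left(T,G \right)} = \frac{1}{-4} = - \frac{1}{4}$)
$v{\left(O \right)} = \frac{2 O}{-5 + O} + 2 O \left(-3 + O\right)$ ($v{\left(O \right)} = 2 O \left(-3 + O\right) + \frac{2 O}{-5 + O} = \frac{2 O}{-5 + O} + 2 O \left(-3 + O\right)$)
$\left(v{\left(f{\left(0,1 \right)} \right)} - 38\right)^{2} = \left(2 \left(- \frac{1}{4}\right) \frac{1}{-5 - \frac{1}{4}} \left(16 + \left(- \frac{1}{4}\right)^{2} - -2\right) - 38\right)^{2} = \left(2 \left(- \frac{1}{4}\right) \frac{1}{- \frac{21}{4}} \left(16 + \frac{1}{16} + 2\right) - 38\right)^{2} = \left(2 \left(- \frac{1}{4}\right) \left(- \frac{4}{21}\right) \frac{289}{16} - 38\right)^{2} = \left(\frac{289}{168} - 38\right)^{2} = \left(- \frac{6095}{168}\right)^{2} = \frac{37149025}{28224}$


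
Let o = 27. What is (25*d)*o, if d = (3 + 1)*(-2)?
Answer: -5400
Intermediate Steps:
d = -8 (d = 4*(-2) = -8)
(25*d)*o = (25*(-8))*27 = -200*27 = -5400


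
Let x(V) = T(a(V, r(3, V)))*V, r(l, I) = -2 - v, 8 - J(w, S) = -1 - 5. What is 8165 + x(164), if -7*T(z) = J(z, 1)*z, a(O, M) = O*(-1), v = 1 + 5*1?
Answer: 61957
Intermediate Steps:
v = 6 (v = 1 + 5 = 6)
J(w, S) = 14 (J(w, S) = 8 - (-1 - 5) = 8 - 1*(-6) = 8 + 6 = 14)
r(l, I) = -8 (r(l, I) = -2 - 1*6 = -2 - 6 = -8)
a(O, M) = -O
T(z) = -2*z
x(V) = 2*V² (x(V) = (-(-2)*V)*V = (2*V)*V = 2*V²)
8165 + x(164) = 8165 + 2*164² = 8165 + 2*26896 = 8165 + 53792 = 61957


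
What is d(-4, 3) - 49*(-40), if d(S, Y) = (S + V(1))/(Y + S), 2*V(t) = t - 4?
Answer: 3931/2 ≈ 1965.5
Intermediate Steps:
V(t) = -2 + t/2 (V(t) = (t - 4)/2 = (-4 + t)/2 = -2 + t/2)
d(S, Y) = (-3/2 + S)/(S + Y) (d(S, Y) = (S + (-2 + (1/2)*1))/(Y + S) = (S + (-2 + 1/2))/(S + Y) = (S - 3/2)/(S + Y) = (-3/2 + S)/(S + Y))
d(-4, 3) - 49*(-40) = (-3/2 - 4)/(-4 + 3) - 49*(-40) = -11/2/(-1) + 1960 = -1*(-11/2) + 1960 = 11/2 + 1960 = 3931/2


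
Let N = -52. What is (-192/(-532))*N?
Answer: -2496/133 ≈ -18.767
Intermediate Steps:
(-192/(-532))*N = -192/(-532)*(-52) = -192*(-1/532)*(-52) = (48/133)*(-52) = -2496/133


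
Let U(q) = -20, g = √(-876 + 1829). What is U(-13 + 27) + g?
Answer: -20 + √953 ≈ 10.871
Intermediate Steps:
g = √953 ≈ 30.871
U(-13 + 27) + g = -20 + √953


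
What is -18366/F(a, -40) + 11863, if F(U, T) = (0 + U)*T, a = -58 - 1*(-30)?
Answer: 6634097/560 ≈ 11847.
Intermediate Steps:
a = -28 (a = -58 + 30 = -28)
F(U, T) = T*U (F(U, T) = U*T = T*U)
-18366/F(a, -40) + 11863 = -18366/((-40*(-28))) + 11863 = -18366/1120 + 11863 = -18366*1/1120 + 11863 = -9183/560 + 11863 = 6634097/560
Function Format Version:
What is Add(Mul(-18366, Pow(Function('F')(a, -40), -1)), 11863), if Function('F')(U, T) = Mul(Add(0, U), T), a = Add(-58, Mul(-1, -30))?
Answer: Rational(6634097, 560) ≈ 11847.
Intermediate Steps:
a = -28 (a = Add(-58, 30) = -28)
Function('F')(U, T) = Mul(T, U) (Function('F')(U, T) = Mul(U, T) = Mul(T, U))
Add(Mul(-18366, Pow(Function('F')(a, -40), -1)), 11863) = Add(Mul(-18366, Pow(Mul(-40, -28), -1)), 11863) = Add(Mul(-18366, Pow(1120, -1)), 11863) = Add(Mul(-18366, Rational(1, 1120)), 11863) = Add(Rational(-9183, 560), 11863) = Rational(6634097, 560)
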